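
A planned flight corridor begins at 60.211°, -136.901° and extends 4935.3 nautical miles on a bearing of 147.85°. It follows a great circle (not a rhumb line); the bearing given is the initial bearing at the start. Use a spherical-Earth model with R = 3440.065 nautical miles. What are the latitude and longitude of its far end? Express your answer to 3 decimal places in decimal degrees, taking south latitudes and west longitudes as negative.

Central angle δ = d/R = 1.434653 rad.
Start latitude φ₁ = 1.050880 rad; initial bearing θ = 2.580469 rad.
Applying the spherical law of cosines for sides, sin φ₂ = sin φ₁ cos δ + cos φ₁ sin δ cos θ = -0.298945, so φ₂ = -17.394°.
Then Δλ = atan2(0.261924, 0.395166) = 0.585335 rad, from sin θ sin δ cos φ₁ over cos δ − sin φ₁ sin φ₂.
λ₂ = -136.901° + 33.537° = -103.364°.

latitude -17.394°, longitude -103.364°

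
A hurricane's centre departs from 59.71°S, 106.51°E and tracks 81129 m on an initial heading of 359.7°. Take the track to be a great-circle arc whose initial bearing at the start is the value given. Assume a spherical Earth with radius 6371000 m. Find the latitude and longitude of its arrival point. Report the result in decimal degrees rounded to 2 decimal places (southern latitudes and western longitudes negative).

latitude -58.98°, longitude 106.50°

Central angle δ = d/R = 0.012734 rad.
Start latitude φ₁ = -1.042136 rad; initial bearing θ = 6.277949 rad.
Destination latitude: φ₂ = arcsin( sin φ₁ cos δ + cos φ₁ sin δ cos θ ) = arcsin(-0.856991) = -58.98°.
For the longitude increment, Δλ = atan2( sin θ sin δ cos φ₁, cos δ − sin φ₁ sin φ₂ ) = atan2(-0.000034, 0.259921) = -0.01°.
λ₂ = 106.51° + -0.01° = 106.50°.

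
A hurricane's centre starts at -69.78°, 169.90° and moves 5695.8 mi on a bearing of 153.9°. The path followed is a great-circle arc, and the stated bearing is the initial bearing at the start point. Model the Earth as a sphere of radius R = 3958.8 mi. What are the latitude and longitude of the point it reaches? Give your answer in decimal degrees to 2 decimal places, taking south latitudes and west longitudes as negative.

Central angle δ = d/R = 1.438769 rad.
With φ₁ = -69.78° = -1.217891 rad and θ = 153.9° = 2.686062 rad:
Destination latitude: φ₂ = arcsin( sin φ₁ cos δ + cos φ₁ sin δ cos θ ) = arcsin(-0.431211) = -25.54°.
Δλ = atan2( sin θ sin δ cos φ₁ , cos δ − sin φ₁ sin φ₂ ) = atan2(0.150731, -0.272993) = 2.637106 rad = 151.10°.
λ₂ = 169.90° + 151.10° = 321.00°, normalized to (−180°, 180°] → -39.00°.

latitude -25.54°, longitude -39.00°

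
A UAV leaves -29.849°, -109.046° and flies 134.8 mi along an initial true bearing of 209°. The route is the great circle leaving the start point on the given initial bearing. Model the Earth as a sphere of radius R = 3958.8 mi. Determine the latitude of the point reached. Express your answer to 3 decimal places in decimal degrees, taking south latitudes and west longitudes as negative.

latitude -31.551°

δ = 134.8/3958.8 = 0.034051 rad (1.9510°).
Converting: φ₁ = -0.520963 rad, θ = 3.647738 rad.
sin φ₂ = sin φ₁ cos δ + cos φ₁ sin δ cos θ = (-0.497716)(0.999420) + (0.867340)(0.034044)(-0.874620) = -0.523253
φ₂ = asin(-0.523253) = -0.550664 rad = -31.551°.
Then Δλ = atan2(-0.014315, 0.738989) = -0.019369 rad, from sin θ sin δ cos φ₁ over cos δ − sin φ₁ sin φ₂.
λ₂ = -109.046° + -1.110° = -110.156°.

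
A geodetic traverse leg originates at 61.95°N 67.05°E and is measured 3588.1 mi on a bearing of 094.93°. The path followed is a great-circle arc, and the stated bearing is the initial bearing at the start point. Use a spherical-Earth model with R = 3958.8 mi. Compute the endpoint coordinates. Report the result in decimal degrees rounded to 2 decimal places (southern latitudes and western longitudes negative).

latitude 30.82°, longitude 133.02°

δ = 3588.1/3958.8 = 0.906361 rad (51.9306°).
Converting: φ₁ = 1.081231 rad, θ = 1.656841 rad.
sin φ₂ = sin φ₁ cos δ + cos φ₁ sin δ cos θ = (0.882538)(0.616615) + (0.470242)(0.787265)(-0.085939) = 0.512371
φ₂ = asin(0.512371) = 0.537944 rad = 30.82°.
Then Δλ = atan2(0.368835, 0.164428) = 1.151437 rad, from sin θ sin δ cos φ₁ over cos δ − sin φ₁ sin φ₂.
λ₂ = λ₁ + Δλ = 133.02°.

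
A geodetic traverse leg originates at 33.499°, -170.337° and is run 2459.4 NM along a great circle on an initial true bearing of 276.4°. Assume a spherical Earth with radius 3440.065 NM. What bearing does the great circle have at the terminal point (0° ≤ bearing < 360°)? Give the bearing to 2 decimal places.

final bearing 250.61°

The arc subtends δ = 2459.4/3440.065 = 0.714928 rad at the centre.
With φ₁ = 33.499° = 0.584668 rad and θ = 276.4° = 4.824090 rad:
Destination latitude: φ₂ = arcsin( sin φ₁ cos δ + cos φ₁ sin δ cos θ ) = arcsin(0.477716) = 28.536°.
Δλ = atan2( sin θ sin δ cos φ₁ , cos δ − sin φ₁ sin φ₂ ) = atan2(-0.543264, 0.491478) = -0.835404 rad = -47.865°.
λ₂ = -170.337° + -47.865° = -218.202°, normalized to (−180°, 180°] → 141.798°.
The forward bearing on arrival equals the back-azimuth from the destination plus 180°.
Back-azimuth from P₂ (28.54°, 141.80°) to P₁ (33.50°, -170.34°), with Δλ' = λ₁ − λ₂ = -312.13°: atan2( sin Δλ' cos φ₁ , cos φ₂ sin φ₁ − sin φ₂ cos φ₁ cos Δλ' ) = 70.61°.
Final bearing = (70.61° + 180°) mod 360° = 250.61°.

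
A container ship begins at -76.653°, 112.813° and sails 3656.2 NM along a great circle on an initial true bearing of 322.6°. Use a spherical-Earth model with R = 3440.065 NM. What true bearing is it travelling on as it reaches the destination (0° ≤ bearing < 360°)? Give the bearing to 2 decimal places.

final bearing 351.51°

The arc subtends δ = 3656.2/3440.065 = 1.062829 rad at the centre.
Converting: φ₁ = -1.337847 rad, θ = 5.630432 rad.
Destination latitude: φ₂ = arcsin( sin φ₁ cos δ + cos φ₁ sin δ cos θ ) = arcsin(-0.313031) = -18.242°.
Then Δλ = atan2(-0.122508, 0.181826) = -0.592899 rad, from sin θ sin δ cos φ₁ over cos δ − sin φ₁ sin φ₂.
λ₂ = λ₁ + Δλ = 78.842°.
The forward bearing on arrival equals the back-azimuth from the destination plus 180°.
Back-azimuth from P₂ (-18.24°, 78.84°) to P₁ (-76.65°, 112.81°), with Δλ' = λ₁ − λ₂ = 33.97°: atan2( sin Δλ' cos φ₁ , cos φ₂ sin φ₁ − sin φ₂ cos φ₁ cos Δλ' ) = 171.51°.
Final bearing = (171.51° + 180°) mod 360° = 351.51°.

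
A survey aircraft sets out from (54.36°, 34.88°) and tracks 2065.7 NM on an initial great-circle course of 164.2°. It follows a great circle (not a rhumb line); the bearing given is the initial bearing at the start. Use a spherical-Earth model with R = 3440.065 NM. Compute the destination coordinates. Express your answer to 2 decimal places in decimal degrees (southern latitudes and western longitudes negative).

latitude 20.71°, longitude 44.35°

Central angle δ = d/R = 0.600483 rad.
Start latitude φ₁ = 0.948761 rad; initial bearing θ = 2.865831 rad.
Destination latitude: φ₂ = arcsin( sin φ₁ cos δ + cos φ₁ sin δ cos θ ) = arcsin(0.353719) = 20.71°.
Δλ = atan2( sin θ sin δ cos φ₁ , cos δ − sin φ₁ sin φ₂ ) = atan2(0.089647, 0.537597) = 0.165234 rad = 9.47°.
λ₂ = 34.88° + 9.47° = 44.35°.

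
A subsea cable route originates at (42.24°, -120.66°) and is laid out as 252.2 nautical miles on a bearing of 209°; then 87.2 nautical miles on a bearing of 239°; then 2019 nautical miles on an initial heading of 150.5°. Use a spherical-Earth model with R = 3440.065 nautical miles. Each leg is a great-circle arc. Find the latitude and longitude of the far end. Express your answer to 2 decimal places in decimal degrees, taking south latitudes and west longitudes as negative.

latitude 7.42°, longitude -108.88°

Apply the spherical direct solution leg by leg, carrying full precision between legs.
Leg 1: from (42.24°, -120.66°), δ = 252.2/3440.065 = 0.073313 rad, θ = 209° → φ = 38.54°, λ = -123.26°.
Leg 2: from (38.54°, -123.26°), δ = 87.2/3440.065 = 0.025348 rad, θ = 239° → φ = 37.78°, λ = -124.84°.
Leg 3: from (37.78°, -124.84°), δ = 2019/3440.065 = 0.586908 rad, θ = 150.5° → φ = 7.42°, λ = -108.88°.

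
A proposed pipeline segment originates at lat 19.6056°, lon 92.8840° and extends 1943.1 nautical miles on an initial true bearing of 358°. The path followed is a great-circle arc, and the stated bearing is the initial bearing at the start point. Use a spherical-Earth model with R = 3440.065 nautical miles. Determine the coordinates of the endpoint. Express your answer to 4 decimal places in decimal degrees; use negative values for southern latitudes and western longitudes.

latitude 51.9402°, longitude 91.1475°

Angular distance δ = d/R = 1943.1 / 3440.065 = 0.564844 rad.
With φ₁ = 19.6056° = 0.342182 rad and θ = 358° = 6.248279 rad:
sin φ₂ = sin φ₁ cos δ + cos φ₁ sin δ cos θ = (0.335544)(0.844672) + (0.942025)(0.535284)(0.999391) = 0.787368
φ₂ = asin(0.787368) = 0.906528 rad = 51.9402°.
For the longitude increment, Δλ = atan2( sin θ sin δ cos φ₁, cos δ − sin φ₁ sin φ₂ ) = atan2(-0.017598, 0.580476) = -1.7365°.
λ₂ = 92.8840° + -1.7365° = 91.1475°.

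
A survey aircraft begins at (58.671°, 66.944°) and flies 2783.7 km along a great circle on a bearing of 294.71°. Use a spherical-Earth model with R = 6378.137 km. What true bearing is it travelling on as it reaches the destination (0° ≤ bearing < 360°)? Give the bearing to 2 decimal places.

Central angle δ = d/R = 0.436444 rad.
Converting: φ₁ = 1.024002 rad, θ = 5.143660 rad.
Destination latitude: φ₂ = arcsin( sin φ₁ cos δ + cos φ₁ sin δ cos θ ) = arcsin(0.866003) = 59.997°.
Δλ = atan2( sin θ sin δ cos φ₁ , cos δ − sin φ₁ sin φ₂ ) = atan2(-0.199668, 0.166524) = -0.875662 rad = -50.172°.
Hence λ₂ = 66.944° + -50.172° = 16.772°.
The forward bearing on arrival equals the back-azimuth from the destination plus 180°.
Back-azimuth from P₂ (60.00°, 16.77°) to P₁ (58.67°, 66.94°), with Δλ' = λ₁ − λ₂ = 50.17°: atan2( sin Δλ' cos φ₁ , cos φ₂ sin φ₁ − sin φ₂ cos φ₁ cos Δλ' ) = 70.84°.
Final bearing = (70.84° + 180°) mod 360° = 250.84°.

final bearing 250.84°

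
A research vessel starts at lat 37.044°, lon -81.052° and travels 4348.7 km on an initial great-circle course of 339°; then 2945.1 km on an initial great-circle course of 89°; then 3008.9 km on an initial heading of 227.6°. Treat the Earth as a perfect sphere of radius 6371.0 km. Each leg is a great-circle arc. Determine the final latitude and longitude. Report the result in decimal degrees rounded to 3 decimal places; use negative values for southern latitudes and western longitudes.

Apply the spherical direct solution leg by leg, carrying full precision between legs.
Leg 1: from (37.044°, -81.052°), δ = 4348.7/6371 = 0.682577 rad, θ = 339° → φ = 69.635°, λ = -121.563°.
Leg 2: from (69.635°, -121.563°), δ = 2945.1/6371 = 0.462267 rad, θ = 89° → φ = 57.332°, λ = -65.863°.
Leg 3: from (57.332°, -65.863°), δ = 3008.9/6371 = 0.472281 rad, θ = 227.6° → φ = 35.738°, λ = -90.311°.

latitude 35.738°, longitude -90.311°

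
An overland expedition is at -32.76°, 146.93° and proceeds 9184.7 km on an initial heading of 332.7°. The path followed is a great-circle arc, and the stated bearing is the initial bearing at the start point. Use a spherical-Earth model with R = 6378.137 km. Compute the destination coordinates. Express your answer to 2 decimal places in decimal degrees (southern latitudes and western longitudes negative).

Central angle δ = d/R = 1.440029 rad.
Converting: φ₁ = -0.571770 rad, θ = 5.806710 rad.
sin φ₂ = sin φ₁ cos δ + cos φ₁ sin δ cos θ = (-0.541121)(0.130395) + (0.840945)(0.991462)(0.888617) = 0.670338
φ₂ = asin(0.670338) = 0.734664 rad = 42.09°.
Then Δλ = atan2(-0.382406, 0.493129) = -0.659602 rad, from sin θ sin δ cos φ₁ over cos δ − sin φ₁ sin φ₂.
λ₂ = λ₁ + Δλ = 109.14°.

latitude 42.09°, longitude 109.14°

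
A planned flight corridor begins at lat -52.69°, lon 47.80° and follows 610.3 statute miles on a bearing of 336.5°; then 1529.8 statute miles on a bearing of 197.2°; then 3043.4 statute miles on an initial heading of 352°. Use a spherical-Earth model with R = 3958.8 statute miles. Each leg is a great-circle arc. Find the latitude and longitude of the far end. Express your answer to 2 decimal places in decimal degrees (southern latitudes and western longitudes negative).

latitude -21.06°, longitude 21.67°

Apply the spherical direct solution leg by leg, carrying full precision between legs.
Leg 1: from (-52.69°, 47.80°), δ = 610.3/3958.8 = 0.154163 rad, θ = 336.5° → φ = -44.47°, λ = 42.88°.
Leg 2: from (-44.47°, 42.88°), δ = 1529.8/3958.8 = 0.386430 rad, θ = 197.2° → φ = -64.94°, λ = 27.63°.
Leg 3: from (-64.94°, 27.63°), δ = 3043.4/3958.8 = 0.768768 rad, θ = 352° → φ = -21.06°, λ = 21.67°.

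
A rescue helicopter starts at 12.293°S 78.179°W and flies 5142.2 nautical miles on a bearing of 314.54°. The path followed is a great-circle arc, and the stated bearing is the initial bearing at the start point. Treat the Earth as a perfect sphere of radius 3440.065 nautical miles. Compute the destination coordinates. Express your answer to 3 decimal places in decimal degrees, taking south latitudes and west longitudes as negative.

δ = 5142.2/3440.065 = 1.494797 rad (85.6456°).
With φ₁ = -12.293° = -0.214553 rad and θ = 314.54° = 5.489759 rad:
sin φ₂ = sin φ₁ cos δ + cos φ₁ sin δ cos θ = (-0.212911)(0.075926) + (0.977072)(0.997113)(0.701407) = 0.667181
φ₂ = asin(0.667181) = 0.730418 rad = 41.850°.
For the longitude increment, Δλ = atan2( sin θ sin δ cos φ₁, cos δ − sin φ₁ sin φ₂ ) = atan2(-0.694408, 0.217976) = -72.573°.
Hence λ₂ = -78.179° + -72.573° = -150.752°.

latitude 41.850°, longitude -150.752°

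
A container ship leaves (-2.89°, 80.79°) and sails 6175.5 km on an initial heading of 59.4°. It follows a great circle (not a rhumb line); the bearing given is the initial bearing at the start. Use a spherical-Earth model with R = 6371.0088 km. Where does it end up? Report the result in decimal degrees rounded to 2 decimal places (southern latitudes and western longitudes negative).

latitude 22.99°, longitude 131.23°

Angular distance δ = d/R = 6175.5 / 6371.0088 = 0.969313 rad.
Converting: φ₁ = -0.050440 rad, θ = 1.036726 rad.
sin φ₂ = sin φ₁ cos δ + cos φ₁ sin δ cos θ = (-0.050419)(0.565866) + (0.998728)(0.824497)(0.509041) = 0.390639
φ₂ = asin(0.390639) = 0.401326 rad = 22.99°.
For the longitude increment, Δλ = atan2( sin θ sin δ cos φ₁, cos δ − sin φ₁ sin φ₂ ) = atan2(0.708777, 0.585562) = 50.44°.
λ₂ = λ₁ + Δλ = 131.23°.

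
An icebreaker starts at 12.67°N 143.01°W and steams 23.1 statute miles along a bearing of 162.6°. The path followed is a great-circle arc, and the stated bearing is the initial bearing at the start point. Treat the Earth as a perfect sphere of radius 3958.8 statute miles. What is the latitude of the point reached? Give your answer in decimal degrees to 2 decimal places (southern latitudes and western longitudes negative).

latitude 12.35°

Central angle δ = d/R = 0.005835 rad.
Start latitude φ₁ = 0.221133 rad; initial bearing θ = 2.837905 rad.
sin φ₂ = sin φ₁ cos δ + cos φ₁ sin δ cos θ = (0.219335)(0.999983) + (0.975650)(0.005835)(-0.954240) = 0.213899
φ₂ = asin(0.213899) = 0.215565 rad = 12.35°.
Then Δλ = atan2(0.001702, 0.953067) = 0.001786 rad, from sin θ sin δ cos φ₁ over cos δ − sin φ₁ sin φ₂.
λ₂ = λ₁ + Δλ = -142.91°.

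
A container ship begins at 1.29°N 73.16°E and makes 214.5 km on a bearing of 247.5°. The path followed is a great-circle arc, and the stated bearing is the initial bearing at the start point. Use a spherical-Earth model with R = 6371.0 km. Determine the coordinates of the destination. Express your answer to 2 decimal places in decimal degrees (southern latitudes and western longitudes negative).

latitude 0.55°, longitude 71.38°

The arc subtends δ = 214.5/6371 = 0.033668 rad at the centre.
Start latitude φ₁ = 0.022515 rad; initial bearing θ = 4.319690 rad.
sin φ₂ = sin φ₁ cos δ + cos φ₁ sin δ cos θ = (0.022513)(0.999433) + (0.999747)(0.033662)(-0.382683) = 0.009622
φ₂ = asin(0.009622) = 0.009622 rad = 0.55°.
For the longitude increment, Δλ = atan2( sin θ sin δ cos φ₁, cos δ − sin φ₁ sin φ₂ ) = atan2(-0.031092, 0.999217) = -1.78°.
Hence λ₂ = 73.16° + -1.78° = 71.38°.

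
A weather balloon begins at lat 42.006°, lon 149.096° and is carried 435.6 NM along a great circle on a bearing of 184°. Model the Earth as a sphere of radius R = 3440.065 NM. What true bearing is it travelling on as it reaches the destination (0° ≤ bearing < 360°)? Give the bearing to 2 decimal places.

δ = 435.6/3440.065 = 0.126626 rad (7.2551°).
With φ₁ = 42.006° = 0.733143 rad and θ = 184° = 3.211406 rad:
Destination latitude: φ₂ = arcsin( sin φ₁ cos δ + cos φ₁ sin δ cos θ ) = arcsin(0.570238) = 34.767°.
For the longitude increment, Δλ = atan2( sin θ sin δ cos φ₁, cos δ − sin φ₁ sin φ₂ ) = atan2(-0.006546, 0.610386) = -0.614°.
Hence λ₂ = 149.096° + -0.614° = 148.482°.
The forward bearing on arrival equals the back-azimuth from the destination plus 180°.
Back-azimuth from P₂ (34.77°, 148.48°) to P₁ (42.01°, 149.10°), with Δλ' = λ₁ − λ₂ = 0.61°: atan2( sin Δλ' cos φ₁ , cos φ₂ sin φ₁ − sin φ₂ cos φ₁ cos Δλ' ) = 3.62°.
Final bearing = (3.62° + 180°) mod 360° = 183.62°.

final bearing 183.62°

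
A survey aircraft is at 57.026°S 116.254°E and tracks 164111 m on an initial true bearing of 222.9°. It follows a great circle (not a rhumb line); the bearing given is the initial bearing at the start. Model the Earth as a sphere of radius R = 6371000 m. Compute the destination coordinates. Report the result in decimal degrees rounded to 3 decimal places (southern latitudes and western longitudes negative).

The arc subtends δ = 164111/6371000 = 0.025759 rad at the centre.
With φ₁ = -57.026° = -0.995291 rad and θ = 222.9° = 3.890339 rad:
Destination latitude: φ₂ = arcsin( sin φ₁ cos δ + cos φ₁ sin δ cos θ ) = arcsin(-0.848908) = -58.093°.
Then Δλ = atan2(-0.009542, 0.287504) = -0.033178 rad, from sin θ sin δ cos φ₁ over cos δ − sin φ₁ sin φ₂.
λ₂ = λ₁ + Δλ = 114.353°.

latitude -58.093°, longitude 114.353°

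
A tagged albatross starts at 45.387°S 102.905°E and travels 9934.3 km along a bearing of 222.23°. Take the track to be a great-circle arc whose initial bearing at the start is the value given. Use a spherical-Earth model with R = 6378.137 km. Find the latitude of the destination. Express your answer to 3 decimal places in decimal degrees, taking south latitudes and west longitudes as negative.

Angular distance δ = d/R = 9934.3 / 6378.137 = 1.557555 rad.
Converting: φ₁ = -0.792153 rad, θ = 3.878645 rad.
Destination latitude: φ₂ = arcsin( sin φ₁ cos δ + cos φ₁ sin δ cos θ ) = arcsin(-0.529411) = -31.966°.
Then Δλ = atan2(-0.471990, -0.363629) = -2.227237 rad, from sin θ sin δ cos φ₁ over cos δ − sin φ₁ sin φ₂.
λ₂ = λ₁ + Δλ = -24.706°.

latitude -31.966°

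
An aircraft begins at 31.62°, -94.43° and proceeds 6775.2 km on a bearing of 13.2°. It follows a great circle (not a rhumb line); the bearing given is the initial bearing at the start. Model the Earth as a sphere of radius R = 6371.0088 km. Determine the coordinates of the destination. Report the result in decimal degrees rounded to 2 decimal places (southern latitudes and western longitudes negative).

The arc subtends δ = 6775.2/6371.0088 = 1.063442 rad at the centre.
With φ₁ = 31.62° = 0.551873 rad and θ = 13.2° = 0.230383 rad:
Destination latitude: φ₂ = arcsin( sin φ₁ cos δ + cos φ₁ sin δ cos θ ) = arcsin(0.979345) = 78.33°.
Then Δλ = atan2(0.169956, -0.027588) = 1.731714 rad, from sin θ sin δ cos φ₁ over cos δ − sin φ₁ sin φ₂.
λ₂ = λ₁ + Δλ = 4.79°.

latitude 78.33°, longitude 4.79°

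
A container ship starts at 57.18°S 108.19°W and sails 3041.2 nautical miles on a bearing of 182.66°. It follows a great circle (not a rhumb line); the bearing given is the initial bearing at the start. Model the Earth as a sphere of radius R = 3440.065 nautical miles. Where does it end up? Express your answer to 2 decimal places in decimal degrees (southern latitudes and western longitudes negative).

latitude -72.08°, longitude 78.51°

Angular distance δ = d/R = 3041.2 / 3440.065 = 0.884053 rad.
Converting: φ₁ = -0.997979 rad, θ = 3.188018 rad.
Destination latitude: φ₂ = arcsin( sin φ₁ cos δ + cos φ₁ sin δ cos θ ) = arcsin(-0.951504) = -72.08°.
For the longitude increment, Δλ = atan2( sin θ sin δ cos φ₁, cos δ − sin φ₁ sin φ₂ ) = atan2(-0.019452, -0.165601) = -173.30°.
λ₂ = -108.19° + -173.30° = -281.49°, normalized to (−180°, 180°] → 78.51°.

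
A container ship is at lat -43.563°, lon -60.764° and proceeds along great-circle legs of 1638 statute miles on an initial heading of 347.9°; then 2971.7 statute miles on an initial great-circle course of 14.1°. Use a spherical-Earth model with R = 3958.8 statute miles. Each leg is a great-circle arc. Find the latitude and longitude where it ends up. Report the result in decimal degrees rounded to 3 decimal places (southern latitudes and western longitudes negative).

Apply the spherical direct solution leg by leg, carrying full precision between legs.
Leg 1: from (-43.563°, -60.764°), δ = 1638/3958.8 = 0.413762 rad, θ = 347.9° → φ = -20.251°, λ = -65.918°.
Leg 2: from (-20.251°, -65.918°), δ = 2971.7/3958.8 = 0.750657 rad, θ = 14.1° → φ = 21.566°, λ = -55.625°.

latitude 21.566°, longitude -55.625°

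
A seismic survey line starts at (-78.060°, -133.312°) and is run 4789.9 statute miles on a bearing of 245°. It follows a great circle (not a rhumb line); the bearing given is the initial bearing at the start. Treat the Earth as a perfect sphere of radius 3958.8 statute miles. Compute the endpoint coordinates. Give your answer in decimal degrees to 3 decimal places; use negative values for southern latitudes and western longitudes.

Angular distance δ = d/R = 4789.9 / 3958.8 = 1.209937 rad.
Converting: φ₁ = -1.362404 rad, θ = 4.276057 rad.
Applying the spherical law of cosines for sides, sin φ₂ = sin φ₁ cos δ + cos φ₁ sin δ cos θ = -0.427242, so φ₂ = -25.293°.
Then Δλ = atan2(-0.175427, -0.064921) = -1.925239 rad, from sin θ sin δ cos φ₁ over cos δ − sin φ₁ sin φ₂.
λ₂ = -133.312° + -110.308° = -243.620°, normalized to (−180°, 180°] → 116.380°.

latitude -25.293°, longitude 116.380°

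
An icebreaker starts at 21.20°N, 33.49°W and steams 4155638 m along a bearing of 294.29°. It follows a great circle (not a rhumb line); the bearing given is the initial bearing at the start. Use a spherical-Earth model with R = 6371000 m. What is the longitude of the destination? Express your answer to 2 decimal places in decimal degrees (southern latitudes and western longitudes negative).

Angular distance δ = d/R = 4155638 / 6371000 = 0.652274 rad.
With φ₁ = 21.20° = 0.370010 rad and θ = 294.29° = 5.136329 rad:
sin φ₂ = sin φ₁ cos δ + cos φ₁ sin δ cos θ = (0.361625)(0.794706) + (0.932324)(0.606995)(0.411355) = 0.520178
φ₂ = asin(0.520178) = 0.547059 rad = 31.34°.
For the longitude increment, Δλ = atan2( sin θ sin δ cos φ₁, cos δ − sin φ₁ sin φ₂ ) = atan2(-0.515818, 0.606597) = -40.38°.
λ₂ = λ₁ + Δλ = -73.87°.

longitude -73.87°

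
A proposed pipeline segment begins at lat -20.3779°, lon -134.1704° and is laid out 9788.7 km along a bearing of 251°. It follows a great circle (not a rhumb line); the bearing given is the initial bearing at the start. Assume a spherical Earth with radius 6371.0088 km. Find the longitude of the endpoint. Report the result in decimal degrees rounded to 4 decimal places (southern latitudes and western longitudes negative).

Central angle δ = d/R = 1.536444 rad.
Converting: φ₁ = -0.355661 rad, θ = 4.380776 rad.
Applying the spherical law of cosines for sides, sin φ₂ = sin φ₁ cos δ + cos φ₁ sin δ cos θ = -0.316972, so φ₂ = -18.4799°.
Δλ = atan2( sin θ sin δ cos φ₁ , cos δ − sin φ₁ sin φ₂ ) = atan2(-0.885822, -0.076028) = -1.656414 rad = -94.9055°.
λ₂ = -134.1704° + -94.9055° = -229.0759°, normalized to (−180°, 180°] → 130.9241°.

longitude 130.9241°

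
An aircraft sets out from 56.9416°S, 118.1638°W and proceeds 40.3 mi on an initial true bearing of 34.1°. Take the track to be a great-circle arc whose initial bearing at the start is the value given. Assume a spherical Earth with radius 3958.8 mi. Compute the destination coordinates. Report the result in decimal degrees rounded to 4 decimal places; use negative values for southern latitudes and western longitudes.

latitude -56.4572°, longitude -117.5720°

Angular distance δ = d/R = 40.3 / 3958.8 = 0.010180 rad.
Start latitude φ₁ = -0.993818 rad; initial bearing θ = 0.595157 rad.
sin φ₂ = sin φ₁ cos δ + cos φ₁ sin δ cos θ = (-0.838115)(0.999948) + (0.545494)(0.010180)(0.828060) = -0.833473
φ₂ = asin(-0.833473) = -0.985364 rad = -56.4572°.
Then Δλ = atan2(0.003113, 0.301402) = 0.010329 rad, from sin θ sin δ cos φ₁ over cos δ − sin φ₁ sin φ₂.
λ₂ = -118.1638° + 0.5918° = -117.5720°.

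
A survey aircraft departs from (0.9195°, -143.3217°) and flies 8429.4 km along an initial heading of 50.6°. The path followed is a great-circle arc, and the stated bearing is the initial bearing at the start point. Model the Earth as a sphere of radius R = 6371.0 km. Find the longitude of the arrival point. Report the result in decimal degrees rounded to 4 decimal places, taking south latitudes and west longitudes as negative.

The arc subtends δ = 8429.4/6371 = 1.323089 rad at the centre.
With φ₁ = 0.9195° = 0.016048 rad and θ = 50.6° = 0.883137 rad:
Applying the spherical law of cosines for sides, sin φ₂ = sin φ₁ cos δ + cos φ₁ sin δ cos θ = 0.619212, so φ₂ = 38.2586°.
Δλ = atan2( sin θ sin δ cos φ₁ , cos δ − sin φ₁ sin φ₂ ) = atan2(0.749051, 0.235245) = 1.266493 rad = 72.5647°.
λ₂ = -143.3217° + 72.5647° = -70.7570°.

longitude -70.7570°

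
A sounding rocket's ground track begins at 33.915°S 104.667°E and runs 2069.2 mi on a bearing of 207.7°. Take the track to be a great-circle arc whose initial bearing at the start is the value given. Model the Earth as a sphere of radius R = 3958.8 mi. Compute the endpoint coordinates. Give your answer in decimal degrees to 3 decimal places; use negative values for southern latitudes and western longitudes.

latitude -58.240°, longitude 78.508°

Angular distance δ = d/R = 2069.2 / 3958.8 = 0.522684 rad.
With φ₁ = -33.915° = -0.591928 rad and θ = 207.7° = 3.625049 rad:
sin φ₂ = sin φ₁ cos δ + cos φ₁ sin δ cos θ = (-0.557962)(0.866483) + (0.829866)(0.499207)(-0.885394) = -0.850261
φ₂ = asin(-0.850261) = -1.016482 rad = -58.240°.
Δλ = atan2( sin θ sin δ cos φ₁ , cos δ − sin φ₁ sin φ₂ ) = atan2(-0.192573, 0.392069) = -0.456559 rad = -26.159°.
λ₂ = 104.667° + -26.159° = 78.508°.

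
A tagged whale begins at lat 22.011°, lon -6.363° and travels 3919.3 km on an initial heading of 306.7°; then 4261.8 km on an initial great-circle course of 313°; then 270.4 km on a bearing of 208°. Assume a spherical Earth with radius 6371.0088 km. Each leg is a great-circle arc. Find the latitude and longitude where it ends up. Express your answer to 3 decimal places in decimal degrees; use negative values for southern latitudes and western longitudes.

Apply the spherical direct solution leg by leg, carrying full precision between legs.
Leg 1: from (22.011°, -6.363°), δ = 3919.3/6371.0088 = 0.615177 rad, θ = 306.7° → φ = 38.743°, λ = -42.751°.
Leg 2: from (38.743°, -42.751°), δ = 4261.8/6371.0088 = 0.668936 rad, θ = 313° → φ = 55.168°, λ = -95.318°.
Leg 3: from (55.168°, -95.318°), δ = 270.4/6371.0088 = 0.042442 rad, θ = 208° → φ = 53.005°, λ = -97.215°.

latitude 53.005°, longitude -97.215°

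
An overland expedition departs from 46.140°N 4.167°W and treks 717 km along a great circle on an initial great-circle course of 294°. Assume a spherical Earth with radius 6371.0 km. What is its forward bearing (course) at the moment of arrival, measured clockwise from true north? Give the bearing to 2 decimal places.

The arc subtends δ = 717/6371 = 0.112541 rad at the centre.
Start latitude φ₁ = 0.805295 rad; initial bearing θ = 5.131268 rad.
Applying the spherical law of cosines for sides, sin φ₂ = sin φ₁ cos δ + cos φ₁ sin δ cos θ = 0.748124, so φ₂ = 48.428°.
Δλ = atan2( sin θ sin δ cos φ₁ , cos δ − sin φ₁ sin φ₂ ) = atan2(-0.071088, 0.454250) = -0.155235 rad = -8.894°.
λ₂ = λ₁ + Δλ = -13.061°.
The forward bearing on arrival equals the back-azimuth from the destination plus 180°.
Back-azimuth from P₂ (48.43°, -13.06°) to P₁ (46.14°, -4.17°), with Δλ' = λ₁ − λ₂ = 8.89°: atan2( sin Δλ' cos φ₁ , cos φ₂ sin φ₁ − sin φ₂ cos φ₁ cos Δλ' ) = 107.46°.
Final bearing = (107.46° + 180°) mod 360° = 287.46°.

final bearing 287.46°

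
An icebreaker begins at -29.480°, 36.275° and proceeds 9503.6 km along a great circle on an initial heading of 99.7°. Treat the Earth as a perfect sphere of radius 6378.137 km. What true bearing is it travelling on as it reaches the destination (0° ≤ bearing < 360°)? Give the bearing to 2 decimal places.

final bearing 60.85°

δ = 9503.6/6378.137 = 1.490028 rad (85.3723°).
With φ₁ = -29.480° = -0.514523 rad and θ = 99.7° = 1.740093 rad:
sin φ₂ = sin φ₁ cos δ + cos φ₁ sin δ cos θ = (-0.492120)(0.080681) + (0.870528)(0.996740)(-0.168489) = -0.185901
φ₂ = asin(-0.185901) = -0.186989 rad = -10.714°.
Then Δλ = atan2(0.855285, -0.010805) = 1.583428 rad, from sin θ sin δ cos φ₁ over cos δ − sin φ₁ sin φ₂.
Hence λ₂ = 36.275° + 90.724° = 126.999°.
The forward bearing on arrival equals the back-azimuth from the destination plus 180°.
Back-azimuth from P₂ (-10.71°, 127.00°) to P₁ (-29.48°, 36.27°), with Δλ' = λ₁ − λ₂ = -90.72°: atan2( sin Δλ' cos φ₁ , cos φ₂ sin φ₁ − sin φ₂ cos φ₁ cos Δλ' ) = 240.85°.
Final bearing = (240.85° + 180°) mod 360° = 60.85°.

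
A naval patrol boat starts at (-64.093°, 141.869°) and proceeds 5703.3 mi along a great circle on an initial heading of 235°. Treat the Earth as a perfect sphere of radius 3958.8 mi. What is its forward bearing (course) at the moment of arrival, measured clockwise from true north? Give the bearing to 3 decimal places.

δ = 5703.3/3958.8 = 1.440664 rad (82.5440°).
Start latitude φ₁ = -1.118634 rad; initial bearing θ = 4.101524 rad.
Applying the spherical law of cosines for sides, sin φ₂ = sin φ₁ cos δ + cos φ₁ sin δ cos θ = -0.365208, so φ₂ = -21.420°.
Then Δλ = atan2(-0.354871, -0.198741) = -2.081312 rad, from sin θ sin δ cos φ₁ over cos δ − sin φ₁ sin φ₂.
λ₂ = λ₁ + Δλ = 22.619°.
The forward bearing on arrival equals the back-azimuth from the destination plus 180°.
Back-azimuth from P₂ (-21.420°, 22.619°) to P₁ (-64.093°, 141.869°), with Δλ' = λ₁ − λ₂ = 119.250°: atan2( sin Δλ' cos φ₁ , cos φ₂ sin φ₁ − sin φ₂ cos φ₁ cos Δλ' ) = 157.390°.
Final bearing = (157.390° + 180°) mod 360° = 337.390°.

final bearing 337.390°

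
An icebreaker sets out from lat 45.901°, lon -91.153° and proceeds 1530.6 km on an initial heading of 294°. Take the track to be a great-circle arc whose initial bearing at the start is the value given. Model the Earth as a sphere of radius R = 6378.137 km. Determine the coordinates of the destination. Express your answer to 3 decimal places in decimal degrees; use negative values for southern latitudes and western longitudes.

latitude 49.892°, longitude -110.850°

δ = 1530.6/6378.137 = 0.239976 rad (13.7496°).
Start latitude φ₁ = 0.801124 rad; initial bearing θ = 5.131268 rad.
Applying the spherical law of cosines for sides, sin φ₂ = sin φ₁ cos δ + cos φ₁ sin δ cos θ = 0.764834, so φ₂ = 49.892°.
Then Δλ = atan2(-0.151101, 0.422087) = -0.343772 rad, from sin θ sin δ cos φ₁ over cos δ − sin φ₁ sin φ₂.
λ₂ = λ₁ + Δλ = -110.850°.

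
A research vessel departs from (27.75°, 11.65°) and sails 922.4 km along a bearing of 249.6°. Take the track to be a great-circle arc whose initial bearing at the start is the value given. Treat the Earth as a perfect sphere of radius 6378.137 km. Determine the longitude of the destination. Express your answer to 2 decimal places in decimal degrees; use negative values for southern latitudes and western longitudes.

Angular distance δ = d/R = 922.4 / 6378.137 = 0.144619 rad.
Start latitude φ₁ = 0.484329 rad; initial bearing θ = 4.356342 rad.
Destination latitude: φ₂ = arcsin( sin φ₁ cos δ + cos φ₁ sin δ cos θ ) = arcsin(0.416297) = 24.60°.
For the longitude increment, Δλ = atan2( sin θ sin δ cos φ₁, cos δ − sin φ₁ sin φ₂ ) = atan2(-0.119541, 0.795727) = -8.54°.
λ₂ = 11.65° + -8.54° = 3.11°.

longitude 3.11°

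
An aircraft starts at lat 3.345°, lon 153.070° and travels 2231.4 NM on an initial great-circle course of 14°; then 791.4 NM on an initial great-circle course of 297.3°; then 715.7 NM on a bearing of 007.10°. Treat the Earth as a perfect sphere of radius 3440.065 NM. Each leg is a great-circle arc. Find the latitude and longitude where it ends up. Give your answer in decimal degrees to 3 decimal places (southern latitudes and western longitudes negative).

latitude 55.919°, longitude 150.154°

Apply the spherical direct solution leg by leg, carrying full precision between legs.
Leg 1: from (3.345°, 153.070°), δ = 2231.4/3440.065 = 0.648651 rad, θ = 14° → φ = 39.173°, λ = 163.936°.
Leg 2: from (39.173°, 163.936°), δ = 791.4/3440.065 = 0.230054 rad, θ = 297.3° → φ = 44.115°, λ = 147.542°.
Leg 3: from (44.115°, 147.542°), δ = 715.7/3440.065 = 0.208048 rad, θ = 7.1° → φ = 55.919°, λ = 150.154°.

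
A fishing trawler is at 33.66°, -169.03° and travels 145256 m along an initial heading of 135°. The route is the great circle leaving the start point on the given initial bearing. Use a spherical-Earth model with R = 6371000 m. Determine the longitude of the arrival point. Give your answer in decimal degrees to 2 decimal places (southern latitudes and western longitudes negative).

δ = 145256/6371000 = 0.022800 rad (1.3063°).
Converting: φ₁ = 0.587478 rad, θ = 2.356194 rad.
sin φ₂ = sin φ₁ cos δ + cos φ₁ sin δ cos θ = (0.554263)(0.999740) + (0.832341)(0.022798)(-0.707107) = 0.540702
φ₂ = asin(0.540702) = 0.571271 rad = 32.73°.
Then Δλ = atan2(0.013418, 0.700049) = 0.019164 rad, from sin θ sin δ cos φ₁ over cos δ − sin φ₁ sin φ₂.
Hence λ₂ = -169.03° + 1.10° = -167.93°.

longitude -167.93°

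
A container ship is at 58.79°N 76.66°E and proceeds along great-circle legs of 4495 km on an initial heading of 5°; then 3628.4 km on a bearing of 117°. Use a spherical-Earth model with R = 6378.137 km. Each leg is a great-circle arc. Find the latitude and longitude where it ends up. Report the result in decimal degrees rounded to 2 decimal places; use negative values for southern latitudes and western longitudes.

Apply the spherical direct solution leg by leg, carrying full precision between legs.
Leg 1: from (58.79°, 76.66°), δ = 4495/6378.137 = 0.704751 rad, θ = 5° → φ = 80.38°, λ = -123.09°.
Leg 2: from (80.38°, -123.09°), δ = 3628.4/6378.137 = 0.568881 rad, θ = 117° → φ = 52.17°, λ = -71.60°.

latitude 52.17°, longitude -71.60°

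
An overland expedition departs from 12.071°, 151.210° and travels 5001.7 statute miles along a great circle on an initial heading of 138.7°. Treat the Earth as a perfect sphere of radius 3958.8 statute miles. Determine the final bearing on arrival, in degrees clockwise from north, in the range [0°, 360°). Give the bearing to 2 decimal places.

final bearing 123.15°

Central angle δ = d/R = 1.263438 rad.
Converting: φ₁ = 0.210679 rad, θ = 2.420772 rad.
sin φ₂ = sin φ₁ cos δ + cos φ₁ sin δ cos θ = (0.209124)(0.302541) + (0.977889)(0.953136)(-0.751264) = -0.636956
φ₂ = asin(-0.636956) = -0.690543 rad = -39.565°.
Then Δλ = atan2(0.615162, 0.435744) = 0.954495 rad, from sin θ sin δ cos φ₁ over cos δ − sin φ₁ sin φ₂.
λ₂ = 151.210° + 54.689° = 205.899°, normalized to (−180°, 180°] → -154.101°.
The forward bearing on arrival equals the back-azimuth from the destination plus 180°.
Back-azimuth from P₂ (-39.57°, -154.10°) to P₁ (12.07°, 151.21°), with Δλ' = λ₁ − λ₂ = 305.31°: atan2( sin Δλ' cos φ₁ , cos φ₂ sin φ₁ − sin φ₂ cos φ₁ cos Δλ' ) = 303.15°.
Final bearing = (303.15° + 180°) mod 360° = 123.15°.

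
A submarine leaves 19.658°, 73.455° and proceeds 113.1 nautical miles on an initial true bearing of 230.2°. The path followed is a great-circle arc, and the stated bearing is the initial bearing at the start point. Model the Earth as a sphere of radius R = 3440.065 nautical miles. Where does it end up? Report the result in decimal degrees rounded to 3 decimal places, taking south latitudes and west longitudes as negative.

latitude 18.446°, longitude 71.929°

Angular distance δ = d/R = 113.1 / 3440.065 = 0.032877 rad.
Start latitude φ₁ = 0.343097 rad; initial bearing θ = 4.017748 rad.
sin φ₂ = sin φ₁ cos δ + cos φ₁ sin δ cos θ = (0.336405)(0.999460) + (0.941717)(0.032871)(-0.640110) = 0.316408
φ₂ = asin(0.316408) = 0.321941 rad = 18.446°.
Then Δλ = atan2(-0.023783, 0.893018) = -0.026625 rad, from sin θ sin δ cos φ₁ over cos δ − sin φ₁ sin φ₂.
Hence λ₂ = 73.455° + -1.526° = 71.929°.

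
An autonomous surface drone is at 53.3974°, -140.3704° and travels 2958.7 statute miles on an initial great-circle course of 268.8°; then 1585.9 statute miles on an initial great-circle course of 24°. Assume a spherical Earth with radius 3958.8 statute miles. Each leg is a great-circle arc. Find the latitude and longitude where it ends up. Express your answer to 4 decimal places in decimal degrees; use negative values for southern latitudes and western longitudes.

Apply the spherical direct solution leg by leg, carrying full precision between legs.
Leg 1: from (53.3974°, -140.3704°), δ = 2958.7/3958.8 = 0.747373 rad, θ = 268.8° → φ = 35.4745°, λ = 163.0696°.
Leg 2: from (35.4745°, 163.0696°), δ = 1585.9/3958.8 = 0.400601 rad, θ = 24° → φ = 55.5398°, λ = 179.3491°.

latitude 55.5398°, longitude 179.3491°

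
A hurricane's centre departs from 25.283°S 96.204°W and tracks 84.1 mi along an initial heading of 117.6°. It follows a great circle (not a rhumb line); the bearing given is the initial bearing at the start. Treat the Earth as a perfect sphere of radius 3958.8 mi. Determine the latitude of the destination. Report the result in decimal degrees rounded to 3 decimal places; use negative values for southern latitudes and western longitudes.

latitude -25.842°

The arc subtends δ = 84.1/3958.8 = 0.021244 rad at the centre.
Converting: φ₁ = -0.441272 rad, θ = 2.052507 rad.
Applying the spherical law of cosines for sides, sin φ₂ = sin φ₁ cos δ + cos φ₁ sin δ cos θ = -0.435892, so φ₂ = -25.842°.
Δλ = atan2( sin θ sin δ cos φ₁ , cos δ − sin φ₁ sin φ₂ ) = atan2(0.017022, 0.813609) = 0.020918 rad = 1.199°.
λ₂ = -96.204° + 1.199° = -95.005°.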